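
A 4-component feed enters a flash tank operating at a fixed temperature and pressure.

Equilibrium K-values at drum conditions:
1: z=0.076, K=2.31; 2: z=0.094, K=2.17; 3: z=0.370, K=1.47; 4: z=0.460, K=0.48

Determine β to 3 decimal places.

β = 0.359

Rachford–Rice: g(β) = Σ zᵢ(Kᵢ−1)/(1+β(Kᵢ−1)) = 0.
Check two-phase: ΣzᵢKᵢ = 1.144 > 1 and Σzᵢ/Kᵢ = 1.286 > 1, so g(0) = 0.144 > 0 and g(1) = -0.286 < 0.
Iterate (Newton) starting at β = 0.61:
  β = 0.610: g = -0.0957, g' = -0.400 → β = 0.371
  β = 0.371: g = -0.0046, g' = -0.372 → β = 0.359
Converged at β = 0.359.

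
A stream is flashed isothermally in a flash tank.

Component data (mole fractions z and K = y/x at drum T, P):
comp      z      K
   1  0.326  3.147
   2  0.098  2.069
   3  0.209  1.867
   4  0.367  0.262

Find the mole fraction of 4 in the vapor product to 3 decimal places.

Iterate (Newton) starting at β = 0.5:
  β = 0.500: g = 0.1030, g' = -0.976 → β = 0.606
  β = 0.606: g = -0.0030, g' = -1.046 → β = 0.603
Converged at β = 0.603.
Compositions from xᵢ = zᵢ/(1+β(Kᵢ−1)), yᵢ = Kᵢxᵢ:
  1: x = 0.142, y = 0.447
  2: x = 0.060, y = 0.123
  3: x = 0.137, y = 0.256
  4: x = 0.661, y = 0.173

y_4 = 0.173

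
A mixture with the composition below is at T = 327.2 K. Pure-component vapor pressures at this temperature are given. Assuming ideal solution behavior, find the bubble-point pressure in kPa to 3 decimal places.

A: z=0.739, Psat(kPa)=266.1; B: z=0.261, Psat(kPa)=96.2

Pbub = 221.756 kPa

At the bubble point ψ → 0, so ΣzᵢKᵢ = 1 with Kᵢ = Pᵢˢᵃᵗ/P ⇒ P = ΣzᵢPᵢˢᵃᵗ.
P = 0.739·266.1 + 0.261·96.2 = 221.756 kPa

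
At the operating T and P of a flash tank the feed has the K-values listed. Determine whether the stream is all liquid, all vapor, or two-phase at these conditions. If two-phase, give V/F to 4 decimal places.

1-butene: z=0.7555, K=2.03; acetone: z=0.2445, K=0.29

two-phase, V/F = 0.8267

ΣzᵢKᵢ = 1.6046; Σzᵢ/Kᵢ = 1.2153.
Both exceed 1, so a two-phase solution exists.
Rachford–Rice: g(ψ) = Σ zᵢ(Kᵢ−1)/(1+ψ(Kᵢ−1)) = 0.
Binary case is linear: z₁(K₁−1)(1+ψ(K₂−1)) + z₂(K₂−1)(1+ψ(K₁−1)) = 0
⇒ ψ = [z₁(K₁−1)+z₂(K₂−1)] / [−(K₁−1)(K₂−1)] = 0.60457/0.73130 = 0.8267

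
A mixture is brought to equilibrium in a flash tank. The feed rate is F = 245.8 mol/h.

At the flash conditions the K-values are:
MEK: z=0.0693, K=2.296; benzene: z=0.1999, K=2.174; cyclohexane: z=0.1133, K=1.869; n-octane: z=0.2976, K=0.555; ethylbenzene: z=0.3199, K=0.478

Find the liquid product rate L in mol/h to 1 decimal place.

Material balance + equilibrium reduce to Σ zᵢ(Kᵢ−1)/(1+V/F(Kᵢ−1)) = 0.
Check two-phase: ΣzᵢKᵢ = 1.1235 > 1 and Σzᵢ/Kᵢ = 1.3882 > 1, so g(0) = 0.1235 > 0 and g(1) = -0.3882 < 0.
Newton iteration, V/F⁰ = 0.5:
  V/F = 0.5000: g = -0.12528, g' = -0.4509 → V/F = 0.2222
  V/F = 0.2222: g = 0.00254, g' = -0.4877 → V/F = 0.2274
Converged at V/F = 0.2274.
Then V = V/F·F = 0.2274·245.8 = 55.9 mol/h and L = F − V = 189.9 mol/h.

L = 189.9 mol/h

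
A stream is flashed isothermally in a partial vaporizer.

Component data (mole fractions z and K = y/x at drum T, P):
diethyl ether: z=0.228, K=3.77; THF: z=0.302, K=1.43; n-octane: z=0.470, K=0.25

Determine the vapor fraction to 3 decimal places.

ψ = 0.305

Let ψ = V/F and solve Σ zᵢ(Kᵢ−1)/(1+ψ(Kᵢ−1)) = 0.
g(0) = ΣzᵢKᵢ − 1 = 0.409 and g(1) = 1 − Σzᵢ/Kᵢ = -1.152, so a root lies in (0, 1).
Newton iteration, ψ⁰ = 0.5:
  ψ = 0.500: g = -0.1923, g' = -1.022 → ψ = 0.312
  ψ = 0.312: g = -0.0068, g' = -0.997 → ψ = 0.305
Converged at ψ = 0.305.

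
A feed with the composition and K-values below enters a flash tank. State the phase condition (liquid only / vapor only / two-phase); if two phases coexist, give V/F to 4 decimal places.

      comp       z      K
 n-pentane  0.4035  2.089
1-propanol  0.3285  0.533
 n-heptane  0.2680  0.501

ΣzᵢKᵢ = 1.1523; Σzᵢ/Kᵢ = 1.3444.
Both exceed 1, so a two-phase solution exists.
Material balance + equilibrium reduce to Σ zᵢ(Kᵢ−1)/(1+ψ(Kᵢ−1)) = 0.
Newton iteration, ψ⁰ = 0.35:
  ψ = 0.3500: g = -0.02727, g' = -0.4512 → ψ = 0.2896
  ψ = 0.2896: g = 0.00035, g' = -0.4636 → ψ = 0.2903
Converged at ψ = 0.2903.

two-phase, V/F = 0.2903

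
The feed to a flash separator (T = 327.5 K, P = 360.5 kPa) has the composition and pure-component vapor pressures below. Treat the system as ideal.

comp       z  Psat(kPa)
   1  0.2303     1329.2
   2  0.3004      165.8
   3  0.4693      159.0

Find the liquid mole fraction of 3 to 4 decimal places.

Raoult's law: Kᵢ = Pᵢˢᵃᵗ/P = Pᵢˢᵃᵗ/360.5.
  K_1 = 1329.2/360.5 = 3.687101, K_2 = 165.8/360.5 = 0.459917, K_3 = 159.0/360.5 = 0.441054
Material balance + equilibrium reduce to Σ zᵢ(Kᵢ−1)/(1+V/F(Kᵢ−1)) = 0.
Check two-phase: ΣzᵢKᵢ = 1.1943 > 1 and Σzᵢ/Kᵢ = 1.7797 > 1, so g(0) = 0.1943 > 0 and g(1) = -0.7797 < 0.
Newton–Raphson from V/F = 0.5:
  V/F = 0.5000: g = -0.32226, g' = -0.7496 → V/F = 0.0701
  V/F = 0.0701: g = 0.07909, g' = -1.4309 → V/F = 0.1254
  V/F = 0.1254: g = 0.00677, g' = -1.2007 → V/F = 0.1310
  V/F = 0.1310: g = 0.00005, g' = -1.1818 → V/F = 0.1311
Converged at V/F = 0.1311.
Compositions from xᵢ = zᵢ/(1+V/F(Kᵢ−1)), yᵢ = Kᵢxᵢ:
  1: x = 0.1703, y = 0.6280
  2: x = 0.3233, y = 0.1487
  3: x = 0.5064, y = 0.2233

x_3 = 0.5064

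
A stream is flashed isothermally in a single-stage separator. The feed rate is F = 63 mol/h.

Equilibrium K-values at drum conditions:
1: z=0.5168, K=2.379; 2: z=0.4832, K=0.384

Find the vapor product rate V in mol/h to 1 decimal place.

Let β = V/F and solve Σ zᵢ(Kᵢ−1)/(1+β(Kᵢ−1)) = 0.
Feasibility: ΣzᵢKᵢ = 1.4150, Σzᵢ/Kᵢ = 1.4756 — both > 1, two phases present.
Newton–Raphson from β = 0.5:
  β = 0.5000: g = -0.00831, g' = -0.7272 → β = 0.4886
Converged at β = 0.4886.
Then V = β·F = 0.4886·63 = 30.8 mol/h and L = F − V = 32.2 mol/h.

V = 30.8 mol/h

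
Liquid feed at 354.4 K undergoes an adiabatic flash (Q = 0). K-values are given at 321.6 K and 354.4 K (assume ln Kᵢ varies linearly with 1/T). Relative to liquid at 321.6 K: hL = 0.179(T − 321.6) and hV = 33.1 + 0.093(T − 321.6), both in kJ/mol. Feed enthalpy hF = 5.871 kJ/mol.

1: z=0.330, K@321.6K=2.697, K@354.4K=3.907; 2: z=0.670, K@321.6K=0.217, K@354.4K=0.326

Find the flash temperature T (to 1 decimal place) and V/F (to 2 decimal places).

Adiabatic flash: solve Rachford–Rice at each trial T, then check hF = ψ·hV(T) + (1−ψ)·hL(T).
  T = 321.6 K: K = (2.697, 0.217), RR gives ψ = 0.027, H_out = 0.882 kJ/mol
  T = 354.4 K: K = (3.907, 0.326), RR gives ψ = 0.259, H_out = 13.718 kJ/mol
  T = 338.0 K: K = (3.275, 0.269), RR gives ψ = 0.157, H_out = 7.903 kJ/mol
  T = 329.8 K: K = (2.979, 0.242), RR gives ψ = 0.097, H_out = 4.607 kJ/mol
  T = 333.9 K: K = (3.126, 0.255), RR gives ψ = 0.128, H_out = 6.299 kJ/mol
  T = 331.9 K: K = (3.054, 0.249), RR gives ψ = 0.113, H_out = 5.485 kJ/mol
Linear interpolation between T = 331.9 (H_out = 5.485) and T = 333.9 (H_out = 6.299) on hF = 5.871 gives T ≈ 332.8 K, at which ψ = 0.12.

T = 332.8 K, V/F = 0.12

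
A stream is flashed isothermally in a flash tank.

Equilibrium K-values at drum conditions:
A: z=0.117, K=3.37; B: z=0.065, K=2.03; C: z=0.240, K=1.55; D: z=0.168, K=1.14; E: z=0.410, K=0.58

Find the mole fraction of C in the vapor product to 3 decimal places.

Rachford–Rice: g(ψ) = Σ zᵢ(Kᵢ−1)/(1+ψ(Kᵢ−1)) = 0.
Check two-phase: ΣzᵢKᵢ = 1.328 > 1 and Σzᵢ/Kᵢ = 1.076 > 1, so g(0) = 0.328 > 0 and g(1) = -0.076 < 0.
Newton–Raphson from ψ = 0.46:
  ψ = 0.460: g = 0.0921, g' = -0.342 → ψ = 0.729
  ψ = 0.729: g = 0.0073, g' = -0.301 → ψ = 0.753
Converged at ψ = 0.753.
Compositions from xᵢ = zᵢ/(1+ψ(Kᵢ−1)), yᵢ = Kᵢxᵢ:
  A: x = 0.042, y = 0.142
  B: x = 0.037, y = 0.074
  C: x = 0.170, y = 0.263
  D: x = 0.152, y = 0.173
  E: x = 0.600, y = 0.348

y_C = 0.263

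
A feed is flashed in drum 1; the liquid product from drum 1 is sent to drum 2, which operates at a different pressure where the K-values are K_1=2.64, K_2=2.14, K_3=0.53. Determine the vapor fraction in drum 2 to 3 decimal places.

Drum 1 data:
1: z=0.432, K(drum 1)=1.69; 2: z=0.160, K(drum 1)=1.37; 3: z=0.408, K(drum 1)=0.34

Drum 1:
Material balance + equilibrium reduce to Σ zᵢ(Kᵢ−1)/(1+ψ₁(Kᵢ−1)) = 0.
g(0) = ΣzᵢKᵢ − 1 = 0.088 and g(1) = 1 − Σzᵢ/Kᵢ = -0.572, so a root lies in (0, 1).
Iterate (Newton) starting at ψ₁ = 0.39:
  ψ₁ = 0.390: g = -0.0760, g' = -0.467 → ψ₁ = 0.227
  ψ₁ = 0.227: g = -0.0045, g' = -0.418 → ψ₁ = 0.216
Converged at ψ₁ = 0.216.
Drum-1 compositions:
  1: x = 0.376, y = 0.635
  2: x = 0.148, y = 0.203
  3: x = 0.476, y = 0.162
Drum-2 feed = drum-1 liquid: z₂ = (0.3759, 0.1481, 0.4760).
Drum 2:
Let ψ₂ = V/F and solve Σ zᵢ(Kᵢ−1)/(1+ψ₂(Kᵢ−1)) = 0.
g(0) = ΣzᵢKᵢ − 1 = 0.562 and g(1) = 1 − Σzᵢ/Kᵢ = -0.110, so a root lies in (0, 1).
Newton–Raphson from ψ₂ = 0.5:
  ψ₂ = 0.500: g = 0.1538, g' = -0.563 → ψ₂ = 0.773
  ψ₂ = 0.773: g = 0.0101, g' = -0.510 → ψ₂ = 0.793
Converged at ψ₂ = 0.793.
  1: x = 0.163, y = 0.431
  2: x = 0.078, y = 0.166
  3: x = 0.759, y = 0.402

V/F (drum 2) = 0.793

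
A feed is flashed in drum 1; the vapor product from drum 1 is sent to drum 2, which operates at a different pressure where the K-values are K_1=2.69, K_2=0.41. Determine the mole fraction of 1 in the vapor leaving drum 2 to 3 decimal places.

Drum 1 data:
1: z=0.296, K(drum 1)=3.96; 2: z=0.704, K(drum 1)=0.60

y_1 (drum 2) = 0.696

Drum 1:
Rachford–Rice: g(ψ₁) = Σ zᵢ(Kᵢ−1)/(1+ψ₁(Kᵢ−1)) = 0.
g(0) = ΣzᵢKᵢ − 1 = 0.595 and g(1) = 1 − Σzᵢ/Kᵢ = -0.248, so a root lies in (0, 1).
Newton iteration, ψ₁⁰ = 0.5:
  ψ₁ = 0.500: g = 0.0013, g' = -0.598 → ψ₁ = 0.502
Converged at ψ₁ = 0.502.
Drum-1 compositions:
  1: x = 0.119, y = 0.471
  2: x = 0.881, y = 0.529
Drum-2 feed = drum-1 vapor: z₂ = (0.4714, 0.5286).
Drum 2:
Let ψ₂ = V/F and solve Σ zᵢ(Kᵢ−1)/(1+ψ₂(Kᵢ−1)) = 0.
Feasibility: ΣzᵢKᵢ = 1.485, Σzᵢ/Kᵢ = 1.464 — both > 1, two phases present.
Binary case is linear: z₁(K₁−1)(1+ψ₂(K₂−1)) + z₂(K₂−1)(1+ψ₂(K₁−1)) = 0
⇒ ψ₂ = [z₁(K₁−1)+z₂(K₂−1)] / [−(K₁−1)(K₂−1)] = 0.4849/0.9971 = 0.486
  1: x = 0.259, y = 0.696
  2: x = 0.741, y = 0.304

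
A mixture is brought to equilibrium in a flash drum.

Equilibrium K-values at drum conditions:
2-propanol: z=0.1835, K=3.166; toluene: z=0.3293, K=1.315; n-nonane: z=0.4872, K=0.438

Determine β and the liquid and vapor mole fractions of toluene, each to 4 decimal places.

β = 0.3113, x_toluene = 0.2999, y_toluene = 0.3944

Let β = V/F and solve Σ zᵢ(Kᵢ−1)/(1+β(Kᵢ−1)) = 0.
Check two-phase: ΣzᵢKᵢ = 1.2274 > 1 and Σzᵢ/Kᵢ = 1.4207 > 1, so g(0) = 0.2274 > 0 and g(1) = -0.4207 < 0.
Newton–Raphson from β = 0.39:
  β = 0.3900: g = -0.04283, g' = -0.5313 → β = 0.3094
  β = 0.3094: g = 0.00106, g' = -0.5612 → β = 0.3113
Converged at β = 0.3113.
Compositions from xᵢ = zᵢ/(1+β(Kᵢ−1)), yᵢ = Kᵢxᵢ:
  2-propanol: x = 0.1096, y = 0.3470
  toluene: x = 0.2999, y = 0.3944
  n-nonane: x = 0.5905, y = 0.2586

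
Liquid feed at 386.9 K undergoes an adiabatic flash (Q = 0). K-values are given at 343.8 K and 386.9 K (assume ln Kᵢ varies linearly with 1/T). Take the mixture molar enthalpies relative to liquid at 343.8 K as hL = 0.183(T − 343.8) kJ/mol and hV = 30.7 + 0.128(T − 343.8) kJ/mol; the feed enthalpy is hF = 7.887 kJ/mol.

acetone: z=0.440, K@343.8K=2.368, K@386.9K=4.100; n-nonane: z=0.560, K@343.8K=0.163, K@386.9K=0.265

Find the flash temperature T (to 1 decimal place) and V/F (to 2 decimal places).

T = 352.9 K, V/F = 0.21

Adiabatic flash: solve Rachford–Rice at each trial T, then check hF = ψ·hV(T) + (1−ψ)·hL(T).
  T = 343.8 K: K = (2.368, 0.163), RR gives ψ = 0.116, H_out = 3.571 kJ/mol
  T = 386.9 K: K = (4.100, 0.265), RR gives ψ = 0.418, H_out = 19.729 kJ/mol
  T = 365.4 K: K = (3.169, 0.211), RR gives ψ = 0.299, H_out = 12.789 kJ/mol
  T = 354.6 K: K = (2.751, 0.186), RR gives ψ = 0.221, H_out = 8.627 kJ/mol
  T = 349.2 K: K = (2.555, 0.174), RR gives ψ = 0.173, H_out = 6.245 kJ/mol
  T = 351.9 K: K = (2.652, 0.180), RR gives ψ = 0.198, H_out = 7.468 kJ/mol
  T = 353.2 K: K = (2.700, 0.183), RR gives ψ = 0.209, H_out = 8.033 kJ/mol
Linear interpolation between T = 351.9 (H_out = 7.468) and T = 353.2 (H_out = 8.033) on hF = 7.887 gives T ≈ 352.9 K, at which ψ = 0.21.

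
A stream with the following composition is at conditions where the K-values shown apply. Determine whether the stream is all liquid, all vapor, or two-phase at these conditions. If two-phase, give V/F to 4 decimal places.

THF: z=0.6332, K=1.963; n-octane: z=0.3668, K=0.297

two-phase, V/F = 0.5198

ΣzᵢKᵢ = 1.3519; Σzᵢ/Kᵢ = 1.5576.
Both exceed 1, so a two-phase solution exists.
Let ψ = V/F and solve Σ zᵢ(Kᵢ−1)/(1+ψ(Kᵢ−1)) = 0.
Binary case is linear: z₁(K₁−1)(1+ψ(K₂−1)) + z₂(K₂−1)(1+ψ(K₁−1)) = 0
⇒ ψ = [z₁(K₁−1)+z₂(K₂−1)] / [−(K₁−1)(K₂−1)] = 0.35191/0.67699 = 0.5198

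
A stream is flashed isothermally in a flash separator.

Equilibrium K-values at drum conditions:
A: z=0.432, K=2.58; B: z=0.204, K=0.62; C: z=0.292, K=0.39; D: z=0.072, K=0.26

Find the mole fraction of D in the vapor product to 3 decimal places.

Let β = V/F and solve Σ zᵢ(Kᵢ−1)/(1+β(Kᵢ−1)) = 0.
g(0) = ΣzᵢKᵢ − 1 = 0.374 and g(1) = 1 − Σzᵢ/Kᵢ = -0.522, so a root lies in (0, 1).
Newton iteration, β⁰ = 0.58:
  β = 0.580: g = -0.1123, g' = -0.723 → β = 0.425
  β = 0.425: g = -0.0021, g' = -0.710 → β = 0.422
Converged at β = 0.422.
Compositions from xᵢ = zᵢ/(1+β(Kᵢ−1)), yᵢ = Kᵢxᵢ:
  A: x = 0.259, y = 0.669
  B: x = 0.243, y = 0.151
  C: x = 0.393, y = 0.153
  D: x = 0.105, y = 0.027

y_D = 0.027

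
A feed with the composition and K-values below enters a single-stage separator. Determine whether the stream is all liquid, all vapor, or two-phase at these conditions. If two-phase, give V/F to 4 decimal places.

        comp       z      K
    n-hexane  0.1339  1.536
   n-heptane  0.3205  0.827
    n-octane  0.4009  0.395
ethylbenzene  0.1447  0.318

ΣzᵢKᵢ = 0.6751; Σzᵢ/Kᵢ = 1.9447.
Since ΣzᵢKᵢ < 1 the mixture is below its bubble point — single liquid phase.

all liquid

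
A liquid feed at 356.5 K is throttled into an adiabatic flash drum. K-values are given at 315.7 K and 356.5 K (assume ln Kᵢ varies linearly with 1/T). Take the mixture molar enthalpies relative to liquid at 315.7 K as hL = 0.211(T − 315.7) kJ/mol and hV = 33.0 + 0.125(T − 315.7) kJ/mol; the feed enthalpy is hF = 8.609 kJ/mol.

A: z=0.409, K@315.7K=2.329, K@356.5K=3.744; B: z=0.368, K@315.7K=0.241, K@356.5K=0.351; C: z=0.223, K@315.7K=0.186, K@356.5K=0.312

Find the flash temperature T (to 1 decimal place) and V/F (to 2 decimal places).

Adiabatic flash: solve Rachford–Rice at each trial T, then check hF = ψ·hV(T) + (1−ψ)·hL(T).
  T = 315.7 K: K = (2.329, 0.241, 0.186), RR gives ψ = 0.080, H_out = 2.633 kJ/mol
  T = 356.5 K: K = (3.744, 0.351, 0.312), RR gives ψ = 0.401, H_out = 20.425 kJ/mol
  T = 336.1 K: K = (2.996, 0.294, 0.245), RR gives ψ = 0.268, H_out = 12.686 kJ/mol
  T = 325.9 K: K = (2.652, 0.267, 0.214), RR gives ψ = 0.185, H_out = 8.108 kJ/mol
  T = 331.0 K: K = (2.821, 0.281, 0.229), RR gives ψ = 0.229, H_out = 10.482 kJ/mol
  T = 328.4 K: K = (2.734, 0.274, 0.222), RR gives ψ = 0.207, H_out = 9.296 kJ/mol
  T = 327.1 K: K = (2.691, 0.270, 0.218), RR gives ψ = 0.196, H_out = 8.684 kJ/mol
Linear interpolation between T = 325.9 (H_out = 8.108) and T = 327.1 (H_out = 8.684) on hF = 8.609 gives T ≈ 326.9 K, at which ψ = 0.19.

T = 326.9 K, V/F = 0.19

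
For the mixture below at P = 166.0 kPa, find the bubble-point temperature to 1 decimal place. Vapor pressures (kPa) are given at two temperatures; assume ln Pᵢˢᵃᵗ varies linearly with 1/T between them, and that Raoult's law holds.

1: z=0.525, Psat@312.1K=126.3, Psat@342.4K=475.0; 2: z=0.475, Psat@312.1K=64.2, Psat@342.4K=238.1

T = 323.8 K

Bubble-point temperature: ΣzᵢPᵢˢᵃᵗ(T) = P. Interpolate ln Pᵢˢᵃᵗ = aᵢ + bᵢ/T.
  T = 312.1 K: ΣzᵢPᵢˢᵃᵗ = 96.80 kPa
  T = 342.4 K: ΣzᵢPᵢˢᵃᵗ = 362.47 kPa
  T = 327.2 K: ΣzᵢPᵢˢᵃᵗ = 192.71 kPa
  T = 319.6 K: ΣzᵢPᵢˢᵃᵗ = 137.38 kPa
  T = 323.4 K: ΣzᵢPᵢˢᵃᵗ = 163.04 kPa
  T = 325.3 K: ΣzᵢPᵢˢᵃᵗ = 177.34 kPa
Interpolating between 323.4 K and 325.3 K gives T ≈ 323.8 K.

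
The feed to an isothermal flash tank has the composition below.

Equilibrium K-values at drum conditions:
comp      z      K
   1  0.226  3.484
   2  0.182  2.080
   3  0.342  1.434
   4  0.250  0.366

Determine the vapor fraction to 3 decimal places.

ψ = 0.914

Rachford–Rice: g(ψ) = Σ zᵢ(Kᵢ−1)/(1+ψ(Kᵢ−1)) = 0.
Feasibility: ΣzᵢKᵢ = 1.748, Σzᵢ/Kᵢ = 1.074 — both > 1, two phases present.
Iterate (Newton) starting at ψ = 0.5:
  ψ = 0.500: g = 0.2679, g' = -0.626 → ψ = 0.928
  ψ = 0.928: g = -0.0113, g' = -0.807 → ψ = 0.914
Converged at ψ = 0.914.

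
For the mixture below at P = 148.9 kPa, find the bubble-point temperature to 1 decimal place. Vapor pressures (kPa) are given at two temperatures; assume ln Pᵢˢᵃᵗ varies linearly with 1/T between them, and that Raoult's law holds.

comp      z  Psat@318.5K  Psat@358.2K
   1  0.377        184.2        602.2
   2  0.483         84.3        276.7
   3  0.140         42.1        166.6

T = 326.0 K

Bubble-point temperature: ΣzᵢPᵢˢᵃᵗ(T) = P. Interpolate ln Pᵢˢᵃᵗ = aᵢ + bᵢ/T.
  T = 318.5 K: ΣzᵢPᵢˢᵃᵗ = 116.05 kPa
  T = 358.2 K: ΣzᵢPᵢˢᵃᵗ = 384.00 kPa
  T = 338.4 K: ΣzᵢPᵢˢᵃᵗ = 218.92 kPa
  T = 328.4 K: ΣzᵢPᵢˢᵃᵗ = 160.67 kPa
  T = 323.4 K: ΣzᵢPᵢˢᵃᵗ = 136.66 kPa
  T = 325.9 K: ΣzᵢPᵢˢᵃᵗ = 148.27 kPa
Interpolating between 325.9 K and 328.4 K gives T ≈ 326.0 K.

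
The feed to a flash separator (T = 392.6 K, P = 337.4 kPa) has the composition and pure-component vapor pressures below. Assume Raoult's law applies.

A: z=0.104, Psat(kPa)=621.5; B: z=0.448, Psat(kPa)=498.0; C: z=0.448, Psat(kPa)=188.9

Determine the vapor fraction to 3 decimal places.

Raoult's law: Kᵢ = Pᵢˢᵃᵗ/P = Pᵢˢᵃᵗ/337.4.
  K_A = 621.5/337.4 = 1.84203, K_B = 498.0/337.4 = 1.47599, K_C = 188.9/337.4 = 0.55987
Iterate (Newton) starting at ψ = 0.5:
  ψ = 0.500: g = -0.0189, g' = -0.245 → ψ = 0.423
  ψ = 0.423: g = -0.0002, g' = -0.241 → ψ = 0.422
Converged at ψ = 0.422.

ψ = 0.422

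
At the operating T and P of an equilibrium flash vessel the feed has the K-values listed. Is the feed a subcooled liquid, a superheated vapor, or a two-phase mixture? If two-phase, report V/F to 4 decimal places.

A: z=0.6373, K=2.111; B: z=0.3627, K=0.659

superheated vapor

ΣzᵢKᵢ = 1.5844; Σzᵢ/Kᵢ = 0.8523.
Since Σzᵢ/Kᵢ < 1 the mixture is above its dew point — single vapor phase.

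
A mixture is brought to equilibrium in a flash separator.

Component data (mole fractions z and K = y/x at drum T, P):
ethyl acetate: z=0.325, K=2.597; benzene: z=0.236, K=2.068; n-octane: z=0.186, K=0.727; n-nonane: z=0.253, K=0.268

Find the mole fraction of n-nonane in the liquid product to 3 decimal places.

Material balance + equilibrium reduce to Σ zᵢ(Kᵢ−1)/(1+V/F(Kᵢ−1)) = 0.
g(0) = ΣzᵢKᵢ − 1 = 0.535 and g(1) = 1 − Σzᵢ/Kᵢ = -0.439, so a root lies in (0, 1).
Newton iteration, V/F⁰ = 0.53:
  V/F = 0.530: g = 0.0801, g' = -0.734 → V/F = 0.639
  V/F = 0.639: g = -0.0029, g' = -0.797 → V/F = 0.636
Converged at V/F = 0.636.
Compositions from xᵢ = zᵢ/(1+V/F(Kᵢ−1)), yᵢ = Kᵢxᵢ:
  ethyl acetate: x = 0.161, y = 0.419
  benzene: x = 0.141, y = 0.291
  n-octane: x = 0.225, y = 0.164
  n-nonane: x = 0.473, y = 0.127

x_n-nonane = 0.473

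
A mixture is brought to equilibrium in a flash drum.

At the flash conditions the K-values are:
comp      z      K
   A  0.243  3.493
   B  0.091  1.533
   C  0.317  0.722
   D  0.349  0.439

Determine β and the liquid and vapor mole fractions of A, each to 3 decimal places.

β = 0.387, x_A = 0.124, y_A = 0.432

Rachford–Rice: g(β) = Σ zᵢ(Kᵢ−1)/(1+β(Kᵢ−1)) = 0.
Check two-phase: ΣzᵢKᵢ = 1.370 > 1 and Σzᵢ/Kᵢ = 1.363 > 1, so g(0) = 0.370 > 0 and g(1) = -0.363 < 0.
Iterate (Newton) starting at β = 0.38:
  β = 0.380: g = 0.0041, g' = -0.624 → β = 0.386
  β = 0.386: g = 0.0000, g' = -0.619 → β = 0.387
Converged at β = 0.387.
Compositions from xᵢ = zᵢ/(1+β(Kᵢ−1)), yᵢ = Kᵢxᵢ:
  A: x = 0.124, y = 0.432
  B: x = 0.075, y = 0.116
  C: x = 0.355, y = 0.256
  D: x = 0.446, y = 0.196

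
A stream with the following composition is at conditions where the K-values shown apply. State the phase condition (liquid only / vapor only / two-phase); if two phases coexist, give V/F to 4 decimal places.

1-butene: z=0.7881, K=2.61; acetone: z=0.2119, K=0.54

ΣzᵢKᵢ = 2.1714; Σzᵢ/Kᵢ = 0.6944.
Since Σzᵢ/Kᵢ < 1 the mixture is above its dew point — single vapor phase.

vapor only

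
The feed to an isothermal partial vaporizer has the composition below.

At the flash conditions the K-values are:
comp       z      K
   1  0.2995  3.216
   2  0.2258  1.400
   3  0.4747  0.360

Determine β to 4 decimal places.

Let β = V/F and solve Σ zᵢ(Kᵢ−1)/(1+β(Kᵢ−1)) = 0.
Feasibility: ΣzᵢKᵢ = 1.4502, Σzᵢ/Kᵢ = 1.5730 — both > 1, two phases present.
Iterate (Newton) starting at β = 0.5:
  β = 0.5000: g = -0.05667, g' = -0.7766 → β = 0.4270
  β = 0.4270: g = 0.00008, g' = -0.7828 → β = 0.4271
Converged at β = 0.4271.

β = 0.4271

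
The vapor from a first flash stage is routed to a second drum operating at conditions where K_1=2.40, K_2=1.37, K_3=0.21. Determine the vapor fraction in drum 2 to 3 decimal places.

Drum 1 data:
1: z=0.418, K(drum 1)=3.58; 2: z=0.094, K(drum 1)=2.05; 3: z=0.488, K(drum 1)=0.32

V/F (drum 2) = 0.745

Drum 1:
Newton iteration, ψ₁⁰ = 0.53:
  ψ₁ = 0.530: g = 0.0001, g' = -1.091 → ψ₁ = 0.530
Converged at ψ₁ = 0.530.
Drum-1 compositions:
  1: x = 0.177, y = 0.632
  2: x = 0.060, y = 0.124
  3: x = 0.763, y = 0.244
Drum-2 feed = drum-1 vapor: z₂ = (0.6320, 0.1238, 0.2442).
Drum 2:
Material balance + equilibrium reduce to Σ zᵢ(Kᵢ−1)/(1+ψ₂(Kᵢ−1)) = 0.
Feasibility: ΣzᵢKᵢ = 1.738, Σzᵢ/Kᵢ = 1.516 — both > 1, two phases present.
Newton iteration, ψ₂⁰ = 0.42:
  ψ₂ = 0.420: g = 0.3082, g' = -0.845 → ψ₂ = 0.785
  ψ₂ = 0.785: g = -0.0502, g' = -1.346 → ψ₂ = 0.747
  ψ₂ = 0.747: g = -0.0026, g' = -1.214 → ψ₂ = 0.745
Converged at ψ₂ = 0.745.
  1: x = 0.309, y = 0.742
  2: x = 0.097, y = 0.133
  3: x = 0.594, y = 0.125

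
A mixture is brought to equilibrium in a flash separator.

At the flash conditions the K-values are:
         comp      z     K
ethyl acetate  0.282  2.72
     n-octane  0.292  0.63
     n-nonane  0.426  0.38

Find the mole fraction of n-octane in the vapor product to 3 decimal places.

Rachford–Rice: g(β) = Σ zᵢ(Kᵢ−1)/(1+β(Kᵢ−1)) = 0.
Check two-phase: ΣzᵢKᵢ = 1.113 > 1 and Σzᵢ/Kᵢ = 1.688 > 1, so g(0) = 0.113 > 0 and g(1) = -0.688 < 0.
Newton iteration, β⁰ = 0.64:
  β = 0.640: g = -0.3485, g' = -0.708 → β = 0.148
  β = 0.148: g = -0.0181, g' = -0.774 → β = 0.124
  β = 0.124: g = 0.0003, g' = -0.803 → β = 0.125
Converged at β = 0.125.
Compositions from xᵢ = zᵢ/(1+β(Kᵢ−1)), yᵢ = Kᵢxᵢ:
  ethyl acetate: x = 0.232, y = 0.632
  n-octane: x = 0.306, y = 0.193
  n-nonane: x = 0.462, y = 0.175

y_n-octane = 0.193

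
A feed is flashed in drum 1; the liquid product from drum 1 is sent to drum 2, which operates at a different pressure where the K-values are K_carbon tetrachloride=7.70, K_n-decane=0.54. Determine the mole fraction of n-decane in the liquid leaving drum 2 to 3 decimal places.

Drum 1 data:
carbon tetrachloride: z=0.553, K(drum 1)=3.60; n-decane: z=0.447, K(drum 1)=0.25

x_n-decane (drum 2) = 0.936

Drum 1:
Let ψ₁ = V/F and solve Σ zᵢ(Kᵢ−1)/(1+ψ₁(Kᵢ−1)) = 0.
g(0) = ΣzᵢKᵢ − 1 = 1.103 and g(1) = 1 − Σzᵢ/Kᵢ = -0.942, so a root lies in (0, 1).
Newton iteration, ψ₁⁰ = 0.51:
  ψ₁ = 0.510: g = 0.0752, g' = -1.350 → ψ₁ = 0.566
  ψ₁ = 0.566: g = -0.0004, g' = -1.371 → ψ₁ = 0.565
Converged at ψ₁ = 0.565.
Drum-1 compositions:
  carbon tetrachloride: x = 0.224, y = 0.806
  n-decane: x = 0.776, y = 0.194
Drum-2 feed = drum-1 liquid: z₂ = (0.2239, 0.7761).
Drum 2:
Material balance + equilibrium reduce to Σ zᵢ(Kᵢ−1)/(1+ψ₂(Kᵢ−1)) = 0.
Check two-phase: ΣzᵢKᵢ = 2.143 > 1 and Σzᵢ/Kᵢ = 1.466 > 1, so g(0) = 1.143 > 0 and g(1) = -0.466 < 0.
Binary case is linear: z₁(K₁−1)(1+ψ₂(K₂−1)) + z₂(K₂−1)(1+ψ₂(K₁−1)) = 0
⇒ ψ₂ = [z₁(K₁−1)+z₂(K₂−1)] / [−(K₁−1)(K₂−1)] = 1.1430/3.0820 = 0.371
  carbon tetrachloride: x = 0.064, y = 0.495
  n-decane: x = 0.936, y = 0.505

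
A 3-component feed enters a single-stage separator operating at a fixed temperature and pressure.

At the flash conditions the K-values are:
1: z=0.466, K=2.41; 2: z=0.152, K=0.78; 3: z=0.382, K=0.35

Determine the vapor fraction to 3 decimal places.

Rachford–Rice: g(ψ) = Σ zᵢ(Kᵢ−1)/(1+ψ(Kᵢ−1)) = 0.
Check two-phase: ΣzᵢKᵢ = 1.375 > 1 and Σzᵢ/Kᵢ = 1.480 > 1, so g(0) = 0.375 > 0 and g(1) = -0.480 < 0.
Newton iteration, ψ⁰ = 0.57:
  ψ = 0.570: g = -0.0684, g' = -0.702 → ψ = 0.473
  ψ = 0.473: g = -0.0014, g' = -0.679 → ψ = 0.471
Converged at ψ = 0.471.

ψ = 0.471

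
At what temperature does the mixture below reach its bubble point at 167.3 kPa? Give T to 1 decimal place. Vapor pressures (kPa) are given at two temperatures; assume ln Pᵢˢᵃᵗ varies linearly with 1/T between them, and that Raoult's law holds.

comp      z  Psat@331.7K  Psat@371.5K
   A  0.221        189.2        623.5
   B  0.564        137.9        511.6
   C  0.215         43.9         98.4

Bubble-point temperature: ΣzᵢPᵢˢᵃᵗ(T) = P. Interpolate ln Pᵢˢᵃᵗ = aᵢ + bᵢ/T.
  T = 331.7 K: ΣzᵢPᵢˢᵃᵗ = 129.03 kPa
  T = 371.5 K: ΣzᵢPᵢˢᵃᵗ = 447.49 kPa
  T = 351.6 K: ΣzᵢPᵢˢᵃᵗ = 248.44 kPa
  T = 341.6 K: ΣzᵢPᵢˢᵃᵗ = 180.36 kPa
  T = 336.6 K: ΣzᵢPᵢˢᵃᵗ = 152.64 kPa
  T = 339.1 K: ΣzᵢPᵢˢᵃᵗ = 166.02 kPa
Interpolating between 339.1 K and 341.6 K gives T ≈ 339.3 K.

T = 339.3 K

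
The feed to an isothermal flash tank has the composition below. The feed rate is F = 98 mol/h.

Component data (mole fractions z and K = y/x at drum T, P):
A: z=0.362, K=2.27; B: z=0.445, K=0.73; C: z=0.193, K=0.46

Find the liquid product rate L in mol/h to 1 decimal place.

L = 49.1 mol/h

Rachford–Rice: g(ψ) = Σ zᵢ(Kᵢ−1)/(1+ψ(Kᵢ−1)) = 0.
Check two-phase: ΣzᵢKᵢ = 1.235 > 1 and Σzᵢ/Kᵢ = 1.189 > 1, so g(0) = 0.235 > 0 and g(1) = -0.189 < 0.
Iterate (Newton) starting at ψ = 0.5:
  ψ = 0.500: g = -0.0005, g' = -0.367 → ψ = 0.499
Converged at ψ = 0.499.
Then V = ψ·F = 0.4987·98 = 48.9 mol/h and L = F − V = 49.1 mol/h.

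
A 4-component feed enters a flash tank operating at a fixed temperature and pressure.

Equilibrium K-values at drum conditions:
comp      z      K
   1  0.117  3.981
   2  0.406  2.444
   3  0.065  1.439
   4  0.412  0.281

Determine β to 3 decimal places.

β = 0.542

Let β = V/F and solve Σ zᵢ(Kᵢ−1)/(1+β(Kᵢ−1)) = 0.
g(0) = ΣzᵢKᵢ − 1 = 0.667 and g(1) = 1 − Σzᵢ/Kᵢ = -0.707, so a root lies in (0, 1).
Newton–Raphson from β = 0.69:
  β = 0.690: g = -0.1582, g' = -1.170 → β = 0.555
  β = 0.555: g = -0.0129, g' = -1.006 → β = 0.542
Converged at β = 0.542.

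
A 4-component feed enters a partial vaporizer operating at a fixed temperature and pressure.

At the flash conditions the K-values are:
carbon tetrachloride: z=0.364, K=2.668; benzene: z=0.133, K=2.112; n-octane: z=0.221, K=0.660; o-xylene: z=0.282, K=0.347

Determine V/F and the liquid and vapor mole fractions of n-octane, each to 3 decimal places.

Material balance + equilibrium reduce to Σ zᵢ(Kᵢ−1)/(1+V/F(Kᵢ−1)) = 0.
Feasibility: ΣzᵢKᵢ = 1.496, Σzᵢ/Kᵢ = 1.347 — both > 1, two phases present.
Iterate (Newton) starting at V/F = 0.41:
  V/F = 0.410: g = 0.1234, g' = -0.693 → V/F = 0.588
  V/F = 0.588: g = 0.0032, g' = -0.675 → V/F = 0.593
Converged at V/F = 0.593.
Compositions from xᵢ = zᵢ/(1+V/F(Kᵢ−1)), yᵢ = Kᵢxᵢ:
  carbon tetrachloride: x = 0.183, y = 0.488
  benzene: x = 0.080, y = 0.169
  n-octane: x = 0.277, y = 0.183
  o-xylene: x = 0.460, y = 0.160

V/F = 0.593, x_n-octane = 0.277, y_n-octane = 0.183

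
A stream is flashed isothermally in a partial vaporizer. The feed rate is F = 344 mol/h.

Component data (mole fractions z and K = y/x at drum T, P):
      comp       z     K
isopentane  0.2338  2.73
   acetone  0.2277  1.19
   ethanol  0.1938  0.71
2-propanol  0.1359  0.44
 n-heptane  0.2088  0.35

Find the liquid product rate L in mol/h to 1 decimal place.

Material balance + equilibrium reduce to Σ zᵢ(Kᵢ−1)/(1+β(Kᵢ−1)) = 0.
g(0) = ΣzᵢKᵢ − 1 = 0.1797 and g(1) = 1 − Σzᵢ/Kᵢ = -0.4554, so a root lies in (0, 1).
Newton iteration, β⁰ = 0.5:
  β = 0.5000: g = -0.11611, g' = -0.5062 → β = 0.2706
  β = 0.2706: g = 0.00128, g' = -0.5404 → β = 0.2730
Converged at β = 0.2730.
Then V = β·F = 0.2730·344 = 93.9 mol/h and L = F − V = 250.1 mol/h.

L = 250.1 mol/h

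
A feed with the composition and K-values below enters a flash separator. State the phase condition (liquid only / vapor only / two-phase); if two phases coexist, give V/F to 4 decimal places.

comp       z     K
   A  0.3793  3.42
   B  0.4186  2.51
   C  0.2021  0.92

ΣzᵢKᵢ = 2.5338; Σzᵢ/Kᵢ = 0.4974.
Since Σzᵢ/Kᵢ < 1 the mixture is above its dew point — single vapor phase.

vapor only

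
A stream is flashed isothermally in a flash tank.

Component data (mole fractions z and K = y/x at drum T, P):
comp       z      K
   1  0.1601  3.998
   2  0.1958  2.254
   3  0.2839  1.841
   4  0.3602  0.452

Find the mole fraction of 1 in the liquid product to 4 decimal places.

Rachford–Rice: g(β) = Σ zᵢ(Kᵢ−1)/(1+β(Kᵢ−1)) = 0.
Check two-phase: ΣzᵢKᵢ = 1.7669 > 1 and Σzᵢ/Kᵢ = 1.0780 > 1, so g(0) = 0.7669 > 0 and g(1) = -0.0780 < 0.
Newton–Raphson from β = 0.5:
  β = 0.5000: g = 0.23918, g' = -0.6515 → β = 0.8671
  β = 0.8671: g = 0.01292, g' = -0.6416 → β = 0.8873
  β = 0.8873: g = -0.00010, g' = -0.6520 → β = 0.8871
Converged at β = 0.8871.
Compositions from xᵢ = zᵢ/(1+β(Kᵢ−1)), yᵢ = Kᵢxᵢ:
  1: x = 0.0437, y = 0.1749
  2: x = 0.0927, y = 0.2089
  3: x = 0.1626, y = 0.2993
  4: x = 0.7010, y = 0.3168

x_1 = 0.0437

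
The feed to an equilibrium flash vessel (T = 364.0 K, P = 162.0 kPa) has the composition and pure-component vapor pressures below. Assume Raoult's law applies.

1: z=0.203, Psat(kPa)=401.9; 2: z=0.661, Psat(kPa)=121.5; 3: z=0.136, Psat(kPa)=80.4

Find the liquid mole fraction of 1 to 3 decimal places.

x_1 = 0.166

Raoult's law: Kᵢ = Pᵢˢᵃᵗ/P = Pᵢˢᵃᵗ/162.0.
  K_1 = 401.9/162.0 = 2.48086, K_2 = 121.5/162.0 = 0.75000, K_3 = 80.4/162.0 = 0.49630
Newton–Raphson from β = 0.5:
  β = 0.500: g = -0.1077, g' = -0.263 → β = 0.090
  β = 0.090: g = 0.0245, g' = -0.428 → β = 0.147
  β = 0.147: g = 0.0013, g' = -0.385 → β = 0.150
Converged at β = 0.150.
Compositions from xᵢ = zᵢ/(1+β(Kᵢ−1)), yᵢ = Kᵢxᵢ:
  1: x = 0.166, y = 0.412
  2: x = 0.687, y = 0.515
  3: x = 0.147, y = 0.073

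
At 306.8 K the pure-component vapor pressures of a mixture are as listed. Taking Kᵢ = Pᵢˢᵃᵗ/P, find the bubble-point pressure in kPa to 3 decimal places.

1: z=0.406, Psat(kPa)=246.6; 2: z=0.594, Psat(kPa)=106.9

At the bubble point ψ → 0, so ΣzᵢKᵢ = 1 with Kᵢ = Pᵢˢᵃᵗ/P ⇒ P = ΣzᵢPᵢˢᵃᵗ.
P = 0.406·246.6 + 0.594·106.9 = 163.618 kPa

Pbub = 163.618 kPa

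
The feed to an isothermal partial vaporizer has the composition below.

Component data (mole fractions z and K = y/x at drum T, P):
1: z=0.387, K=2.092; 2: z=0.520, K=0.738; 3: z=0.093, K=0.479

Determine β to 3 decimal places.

β = 0.686

Iterate (Newton) starting at β = 0.5:
  β = 0.500: g = 0.0511, g' = -0.287 → β = 0.678
  β = 0.678: g = 0.0022, g' = -0.265 → β = 0.686
Converged at β = 0.686.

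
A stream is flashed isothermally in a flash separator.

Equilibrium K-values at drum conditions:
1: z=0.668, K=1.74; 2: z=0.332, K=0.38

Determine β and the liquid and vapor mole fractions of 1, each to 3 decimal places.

Binary case is linear: z₁(K₁−1)(1+β(K₂−1)) + z₂(K₂−1)(1+β(K₁−1)) = 0
⇒ β = [z₁(K₁−1)+z₂(K₂−1)] / [−(K₁−1)(K₂−1)] = 0.2885/0.4588 = 0.629
Compositions from xᵢ = zᵢ/(1+β(Kᵢ−1)), yᵢ = Kᵢxᵢ:
  1: x = 0.456, y = 0.793
  2: x = 0.544, y = 0.207

β = 0.629, x_1 = 0.456, y_1 = 0.793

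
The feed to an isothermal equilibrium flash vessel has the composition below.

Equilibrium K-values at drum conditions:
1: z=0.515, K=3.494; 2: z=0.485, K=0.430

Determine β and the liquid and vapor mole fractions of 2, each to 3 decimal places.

β = 0.709, x_2 = 0.814, y_2 = 0.350

Rachford–Rice: g(β) = Σ zᵢ(Kᵢ−1)/(1+β(Kᵢ−1)) = 0.
g(0) = ΣzᵢKᵢ − 1 = 1.008 and g(1) = 1 − Σzᵢ/Kᵢ = -0.275, so a root lies in (0, 1).
Binary case is linear: z₁(K₁−1)(1+β(K₂−1)) + z₂(K₂−1)(1+β(K₁−1)) = 0
⇒ β = [z₁(K₁−1)+z₂(K₂−1)] / [−(K₁−1)(K₂−1)] = 1.0080/1.4216 = 0.709
Compositions from xᵢ = zᵢ/(1+β(Kᵢ−1)), yᵢ = Kᵢxᵢ:
  1: x = 0.186, y = 0.650
  2: x = 0.814, y = 0.350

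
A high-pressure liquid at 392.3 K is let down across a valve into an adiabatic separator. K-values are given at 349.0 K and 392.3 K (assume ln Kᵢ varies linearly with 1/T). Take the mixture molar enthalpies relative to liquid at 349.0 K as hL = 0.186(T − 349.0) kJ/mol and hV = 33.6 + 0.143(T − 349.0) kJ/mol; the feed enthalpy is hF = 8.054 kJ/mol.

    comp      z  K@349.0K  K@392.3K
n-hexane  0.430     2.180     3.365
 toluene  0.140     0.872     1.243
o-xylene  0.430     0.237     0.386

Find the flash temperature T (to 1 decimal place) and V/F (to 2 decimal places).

T = 350.8 K, V/F = 0.23

Adiabatic flash: solve Rachford–Rice at each trial T, then check hF = ψ·hV(T) + (1−ψ)·hL(T).
  T = 349.0 K: K = (2.180, 0.872, 0.237), RR gives ψ = 0.207, H_out = 6.944 kJ/mol
  T = 392.3 K: K = (3.365, 1.243, 0.386), RR gives ψ = 0.639, H_out = 28.331 kJ/mol
  T = 370.6 K: K = (2.742, 1.052, 0.307), RR gives ψ = 0.442, H_out = 18.470 kJ/mol
  T = 359.8 K: K = (2.453, 0.960, 0.271), RR gives ψ = 0.334, H_out = 13.092 kJ/mol
  T = 354.4 K: K = (2.315, 0.916, 0.254), RR gives ψ = 0.274, H_out = 10.147 kJ/mol
  T = 351.7 K: K = (2.247, 0.894, 0.245), RR gives ψ = 0.241, H_out = 8.583 kJ/mol
  T = 350.4 K: K = (2.215, 0.883, 0.241), RR gives ψ = 0.225, H_out = 7.804 kJ/mol
Linear interpolation between T = 350.4 (H_out = 7.804) and T = 351.7 (H_out = 8.583) on hF = 8.054 gives T ≈ 350.8 K, at which ψ = 0.23.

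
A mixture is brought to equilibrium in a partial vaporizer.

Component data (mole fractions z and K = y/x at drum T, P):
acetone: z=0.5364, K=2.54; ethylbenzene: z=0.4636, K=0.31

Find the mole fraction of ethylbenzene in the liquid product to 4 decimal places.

x_ethylbenzene = 0.6906

Let β = V/F and solve Σ zᵢ(Kᵢ−1)/(1+β(Kᵢ−1)) = 0.
g(0) = ΣzᵢKᵢ − 1 = 0.5062 and g(1) = 1 − Σzᵢ/Kᵢ = -0.7067, so a root lies in (0, 1).
Binary case is linear: z₁(K₁−1)(1+β(K₂−1)) + z₂(K₂−1)(1+β(K₁−1)) = 0
⇒ β = [z₁(K₁−1)+z₂(K₂−1)] / [−(K₁−1)(K₂−1)] = 0.50617/1.06260 = 0.4764
Compositions from xᵢ = zᵢ/(1+β(Kᵢ−1)), yᵢ = Kᵢxᵢ:
  acetone: x = 0.3094, y = 0.7859
  ethylbenzene: x = 0.6906, y = 0.2141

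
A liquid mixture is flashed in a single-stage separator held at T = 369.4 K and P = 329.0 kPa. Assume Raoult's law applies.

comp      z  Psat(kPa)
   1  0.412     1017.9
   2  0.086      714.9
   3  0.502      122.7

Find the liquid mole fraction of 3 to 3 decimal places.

Raoult's law: Kᵢ = Pᵢˢᵃᵗ/P = Pᵢˢᵃᵗ/329.0.
  K_1 = 1017.9/329.0 = 3.09392, K_2 = 714.9/329.0 = 2.17295, K_3 = 122.7/329.0 = 0.37295
Rachford–Rice: g(ψ) = Σ zᵢ(Kᵢ−1)/(1+ψ(Kᵢ−1)) = 0.
g(0) = ΣzᵢKᵢ − 1 = 0.649 and g(1) = 1 − Σzᵢ/Kᵢ = -0.519, so a root lies in (0, 1).
Iterate (Newton) starting at ψ = 0.5:
  ψ = 0.500: g = 0.0265, g' = -0.897 → ψ = 0.530
Converged at ψ = 0.530.
Compositions from xᵢ = zᵢ/(1+ψ(Kᵢ−1)), yᵢ = Kᵢxᵢ:
  1: x = 0.195, y = 0.604
  2: x = 0.053, y = 0.115
  3: x = 0.752, y = 0.280

x_3 = 0.752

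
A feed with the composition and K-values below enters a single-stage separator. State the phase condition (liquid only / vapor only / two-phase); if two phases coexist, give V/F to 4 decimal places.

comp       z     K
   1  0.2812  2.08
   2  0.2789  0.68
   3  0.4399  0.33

ΣzᵢKᵢ = 0.9197; Σzᵢ/Kᵢ = 1.8784.
Since ΣzᵢKᵢ < 1 the mixture is below its bubble point — single liquid phase.

liquid only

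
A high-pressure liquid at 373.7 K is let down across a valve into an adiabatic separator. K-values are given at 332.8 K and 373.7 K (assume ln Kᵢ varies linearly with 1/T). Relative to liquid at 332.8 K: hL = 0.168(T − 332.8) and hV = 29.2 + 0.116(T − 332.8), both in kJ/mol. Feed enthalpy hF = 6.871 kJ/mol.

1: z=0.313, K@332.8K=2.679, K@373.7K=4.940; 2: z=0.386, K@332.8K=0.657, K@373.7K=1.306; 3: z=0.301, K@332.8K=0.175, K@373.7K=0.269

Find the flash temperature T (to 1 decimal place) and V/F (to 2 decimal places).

Adiabatic flash: solve Rachford–Rice at each trial T, then check hF = ψ·hV(T) + (1−ψ)·hL(T).
  T = 332.8 K: K = (2.679, 0.657, 0.175), RR gives ψ = 0.146, H_out = 4.275 kJ/mol
  T = 373.7 K: K = (4.940, 1.306, 0.269), RR gives ψ = 0.676, H_out = 25.160 kJ/mol
  T = 353.2 K: K = (3.700, 0.944, 0.220), RR gives ψ = 0.447, H_out = 16.007 kJ/mol
  T = 343.0 K: K = (3.164, 0.792, 0.197), RR gives ψ = 0.307, H_out = 10.520 kJ/mol
  T = 337.9 K: K = (2.915, 0.722, 0.186), RR gives ψ = 0.230, H_out = 7.512 kJ/mol
  T = 335.4 K: K = (2.798, 0.690, 0.180), RR gives ψ = 0.190, H_out = 5.958 kJ/mol
  T = 336.6 K: K = (2.854, 0.705, 0.183), RR gives ψ = 0.209, H_out = 6.711 kJ/mol
Linear interpolation between T = 336.6 (H_out = 6.711) and T = 337.9 (H_out = 7.512) on hF = 6.871 gives T ≈ 336.9 K, at which ψ = 0.21.

T = 336.9 K, V/F = 0.21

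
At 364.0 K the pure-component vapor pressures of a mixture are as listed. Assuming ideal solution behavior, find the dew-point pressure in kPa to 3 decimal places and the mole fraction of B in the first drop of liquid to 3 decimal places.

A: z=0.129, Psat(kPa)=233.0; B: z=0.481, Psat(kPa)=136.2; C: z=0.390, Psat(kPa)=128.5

At the dew point ψ → 1, so Σzᵢ/Kᵢ = 1 with Kᵢ = Pᵢˢᵃᵗ/P ⇒ 1/P = Σzᵢ/Pᵢˢᵃᵗ.
1/P = 0.129/233.0 + 0.481/136.2 + 0.390/128.5 = 0.007120 ⇒ P = 140.445 kPa
xᵢ = zᵢP/Pᵢˢᵃᵗ ⇒ x_B = 0.481·140.445/136.2 = 0.496

Pdew = 140.445 kPa, x_B = 0.496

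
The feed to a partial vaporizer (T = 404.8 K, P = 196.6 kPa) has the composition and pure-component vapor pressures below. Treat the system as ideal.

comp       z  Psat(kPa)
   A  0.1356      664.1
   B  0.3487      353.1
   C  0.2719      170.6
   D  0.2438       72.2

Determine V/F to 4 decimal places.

Raoult's law: Kᵢ = Pᵢˢᵃᵗ/P = Pᵢˢᵃᵗ/196.6.
  K_A = 664.1/196.6 = 3.377925, K_B = 353.1/196.6 = 1.796033, K_C = 170.6/196.6 = 0.867752, K_D = 72.2/196.6 = 0.367243
Newton–Raphson from V/F = 0.5:
  V/F = 0.5000: g = 0.08169, g' = -0.4874 → V/F = 0.6676
  V/F = 0.6676: g = -0.00067, g' = -0.5071 → V/F = 0.6663
Converged at V/F = 0.6663.

V/F = 0.6663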